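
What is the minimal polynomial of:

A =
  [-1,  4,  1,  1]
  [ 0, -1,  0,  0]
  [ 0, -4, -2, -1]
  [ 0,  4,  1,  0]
x^2 + 2*x + 1

The characteristic polynomial is χ_A(x) = (x + 1)^4, so the eigenvalues are known. The minimal polynomial is
  m_A(x) = Π_λ (x − λ)^{k_λ}
where k_λ is the size of the *largest* Jordan block for λ (equivalently, the smallest k with (A − λI)^k v = 0 for every generalised eigenvector v of λ).

  λ = -1: largest Jordan block has size 2, contributing (x + 1)^2

So m_A(x) = (x + 1)^2 = x^2 + 2*x + 1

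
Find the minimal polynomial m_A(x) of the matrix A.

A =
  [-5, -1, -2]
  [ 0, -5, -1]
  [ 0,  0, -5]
x^3 + 15*x^2 + 75*x + 125

The characteristic polynomial is χ_A(x) = (x + 5)^3, so the eigenvalues are known. The minimal polynomial is
  m_A(x) = Π_λ (x − λ)^{k_λ}
where k_λ is the size of the *largest* Jordan block for λ (equivalently, the smallest k with (A − λI)^k v = 0 for every generalised eigenvector v of λ).

  λ = -5: largest Jordan block has size 3, contributing (x + 5)^3

So m_A(x) = (x + 5)^3 = x^3 + 15*x^2 + 75*x + 125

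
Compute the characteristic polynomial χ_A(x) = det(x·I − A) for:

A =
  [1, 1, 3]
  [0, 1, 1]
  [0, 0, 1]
x^3 - 3*x^2 + 3*x - 1

Expanding det(x·I − A) (e.g. by cofactor expansion or by noting that A is similar to its Jordan form J, which has the same characteristic polynomial as A) gives
  χ_A(x) = x^3 - 3*x^2 + 3*x - 1
which factors as (x - 1)^3. The eigenvalues (with algebraic multiplicities) are λ = 1 with multiplicity 3.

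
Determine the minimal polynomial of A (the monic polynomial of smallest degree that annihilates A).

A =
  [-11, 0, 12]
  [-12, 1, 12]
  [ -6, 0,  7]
x^2 + 4*x - 5

The characteristic polynomial is χ_A(x) = (x - 1)^2*(x + 5), so the eigenvalues are known. The minimal polynomial is
  m_A(x) = Π_λ (x − λ)^{k_λ}
where k_λ is the size of the *largest* Jordan block for λ (equivalently, the smallest k with (A − λI)^k v = 0 for every generalised eigenvector v of λ).

  λ = -5: largest Jordan block has size 1, contributing (x + 5)
  λ = 1: largest Jordan block has size 1, contributing (x − 1)

So m_A(x) = (x - 1)*(x + 5) = x^2 + 4*x - 5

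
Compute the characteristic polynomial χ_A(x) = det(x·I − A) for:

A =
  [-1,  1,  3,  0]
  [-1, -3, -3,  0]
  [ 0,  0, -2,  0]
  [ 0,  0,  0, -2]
x^4 + 8*x^3 + 24*x^2 + 32*x + 16

Expanding det(x·I − A) (e.g. by cofactor expansion or by noting that A is similar to its Jordan form J, which has the same characteristic polynomial as A) gives
  χ_A(x) = x^4 + 8*x^3 + 24*x^2 + 32*x + 16
which factors as (x + 2)^4. The eigenvalues (with algebraic multiplicities) are λ = -2 with multiplicity 4.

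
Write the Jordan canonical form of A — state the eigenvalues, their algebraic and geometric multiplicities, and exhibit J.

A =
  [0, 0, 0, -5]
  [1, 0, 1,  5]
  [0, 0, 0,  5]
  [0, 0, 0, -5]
J_1(-5) ⊕ J_2(0) ⊕ J_1(0)

The characteristic polynomial is
  det(x·I − A) = x^4 + 5*x^3 = x^3*(x + 5)

Eigenvalues and multiplicities (the geometric multiplicity of λ is n − rank(A − λI), which equals the number of Jordan blocks for λ):
  λ = -5: algebraic multiplicity = 1, geometric multiplicity = 1
  λ = 0: algebraic multiplicity = 3, geometric multiplicity = 2

Determining the block sizes for each eigenvalue:
  λ = -5: one block (gm = 1), so the single block has size am = 1 → block sizes [1]
  λ = 0: 2 blocks summing to 3 forces exactly one block of size 2 and the rest size 1 → block sizes [2, 1]

Assembling the blocks gives a Jordan form
J =
  [-5, 0, 0, 0]
  [ 0, 0, 1, 0]
  [ 0, 0, 0, 0]
  [ 0, 0, 0, 0]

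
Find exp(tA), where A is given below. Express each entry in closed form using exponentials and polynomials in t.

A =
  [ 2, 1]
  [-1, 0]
e^{tA} =
  [t*exp(t) + exp(t), t*exp(t)]
  [-t*exp(t), -t*exp(t) + exp(t)]

Strategy: write A = P · J · P⁻¹ where J is a Jordan canonical form, so e^{tA} = P · e^{tJ} · P⁻¹, and e^{tJ} can be computed block-by-block.

A has Jordan form
J =
  [1, 1]
  [0, 1]
(up to reordering of blocks).

Per-block formulas:
  For a 2×2 Jordan block J_2(1): exp(t · J_2(1)) = e^(1t)·(I + t·N), where N is the 2×2 nilpotent shift.

After assembling e^{tJ} and conjugating by P, we get:

e^{tA} =
  [t*exp(t) + exp(t), t*exp(t)]
  [-t*exp(t), -t*exp(t) + exp(t)]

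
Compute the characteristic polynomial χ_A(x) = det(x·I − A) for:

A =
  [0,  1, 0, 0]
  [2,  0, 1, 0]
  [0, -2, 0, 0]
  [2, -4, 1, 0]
x^4

Expanding det(x·I − A) (e.g. by cofactor expansion or by noting that A is similar to its Jordan form J, which has the same characteristic polynomial as A) gives
  χ_A(x) = x^4
which factors as x^4. The eigenvalues (with algebraic multiplicities) are λ = 0 with multiplicity 4.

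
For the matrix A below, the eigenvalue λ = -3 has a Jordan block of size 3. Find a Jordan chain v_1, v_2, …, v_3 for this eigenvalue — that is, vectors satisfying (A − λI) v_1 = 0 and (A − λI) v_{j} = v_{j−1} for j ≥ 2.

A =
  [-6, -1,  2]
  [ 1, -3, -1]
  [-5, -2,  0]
A Jordan chain for λ = -3 of length 3:
v_1 = (-2, 2, -2)ᵀ
v_2 = (-3, 1, -5)ᵀ
v_3 = (1, 0, 0)ᵀ

Let N = A − (-3)·I. We want v_3 with N^3 v_3 = 0 but N^2 v_3 ≠ 0; then v_{j-1} := N · v_j for j = 3, …, 2.

Pick v_3 = (1, 0, 0)ᵀ.
Then v_2 = N · v_3 = (-3, 1, -5)ᵀ.
Then v_1 = N · v_2 = (-2, 2, -2)ᵀ.

Sanity check: (A − (-3)·I) v_1 = (0, 0, 0)ᵀ = 0. ✓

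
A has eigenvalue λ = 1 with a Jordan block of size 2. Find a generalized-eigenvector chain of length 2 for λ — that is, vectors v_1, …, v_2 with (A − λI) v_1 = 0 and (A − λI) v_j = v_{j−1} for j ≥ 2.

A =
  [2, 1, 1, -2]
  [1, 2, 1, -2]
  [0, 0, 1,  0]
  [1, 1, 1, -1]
A Jordan chain for λ = 1 of length 2:
v_1 = (1, 1, 0, 1)ᵀ
v_2 = (1, 0, 0, 0)ᵀ

Let N = A − (1)·I. We want v_2 with N^2 v_2 = 0 but N^1 v_2 ≠ 0; then v_{j-1} := N · v_j for j = 2, …, 2.

Pick v_2 = (1, 0, 0, 0)ᵀ.
Then v_1 = N · v_2 = (1, 1, 0, 1)ᵀ.

Sanity check: (A − (1)·I) v_1 = (0, 0, 0, 0)ᵀ = 0. ✓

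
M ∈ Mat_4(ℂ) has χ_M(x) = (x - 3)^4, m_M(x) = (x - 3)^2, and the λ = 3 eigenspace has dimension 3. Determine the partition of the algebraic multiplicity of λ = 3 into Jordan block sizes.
Block sizes for λ = 3: [2, 1, 1]

Step 1 — from the characteristic polynomial, algebraic multiplicity of λ = 3 is 4. From dim ker(M − (3)·I) = 3, there are exactly 3 Jordan blocks for λ = 3.
Step 2 — from the minimal polynomial, the factor (x − 3)^2 tells us the largest block for λ = 3 has size 2.
Step 3 — with total size 4, 3 blocks, and largest block 2, the block sizes (in nonincreasing order) are [2, 1, 1].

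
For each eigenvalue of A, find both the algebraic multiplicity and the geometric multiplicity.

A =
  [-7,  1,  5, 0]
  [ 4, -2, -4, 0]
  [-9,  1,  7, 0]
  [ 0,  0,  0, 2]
λ = -2: alg = 2, geom = 1; λ = 2: alg = 2, geom = 2

Step 1 — factor the characteristic polynomial to read off the algebraic multiplicities:
  χ_A(x) = (x - 2)^2*(x + 2)^2

Step 2 — compute geometric multiplicities via the rank-nullity identity g(λ) = n − rank(A − λI):
  rank(A − (-2)·I) = 3, so dim ker(A − (-2)·I) = n − 3 = 1
  rank(A − (2)·I) = 2, so dim ker(A − (2)·I) = n − 2 = 2

Summary:
  λ = -2: algebraic multiplicity = 2, geometric multiplicity = 1
  λ = 2: algebraic multiplicity = 2, geometric multiplicity = 2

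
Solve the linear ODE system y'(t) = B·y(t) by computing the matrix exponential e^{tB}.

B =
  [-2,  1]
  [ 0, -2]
e^{tB} =
  [exp(-2*t), t*exp(-2*t)]
  [0, exp(-2*t)]

Strategy: write B = P · J · P⁻¹ where J is a Jordan canonical form, so e^{tB} = P · e^{tJ} · P⁻¹, and e^{tJ} can be computed block-by-block.

B has Jordan form
J =
  [-2,  1]
  [ 0, -2]
(up to reordering of blocks).

Per-block formulas:
  For a 2×2 Jordan block J_2(-2): exp(t · J_2(-2)) = e^(-2t)·(I + t·N), where N is the 2×2 nilpotent shift.

After assembling e^{tJ} and conjugating by P, we get:

e^{tB} =
  [exp(-2*t), t*exp(-2*t)]
  [0, exp(-2*t)]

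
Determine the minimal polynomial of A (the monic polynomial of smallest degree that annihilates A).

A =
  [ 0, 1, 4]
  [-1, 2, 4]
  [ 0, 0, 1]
x^2 - 2*x + 1

The characteristic polynomial is χ_A(x) = (x - 1)^3, so the eigenvalues are known. The minimal polynomial is
  m_A(x) = Π_λ (x − λ)^{k_λ}
where k_λ is the size of the *largest* Jordan block for λ (equivalently, the smallest k with (A − λI)^k v = 0 for every generalised eigenvector v of λ).

  λ = 1: largest Jordan block has size 2, contributing (x − 1)^2

So m_A(x) = (x - 1)^2 = x^2 - 2*x + 1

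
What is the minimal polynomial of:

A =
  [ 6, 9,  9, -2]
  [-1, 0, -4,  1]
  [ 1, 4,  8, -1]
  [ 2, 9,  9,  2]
x^2 - 8*x + 16

The characteristic polynomial is χ_A(x) = (x - 4)^4, so the eigenvalues are known. The minimal polynomial is
  m_A(x) = Π_λ (x − λ)^{k_λ}
where k_λ is the size of the *largest* Jordan block for λ (equivalently, the smallest k with (A − λI)^k v = 0 for every generalised eigenvector v of λ).

  λ = 4: largest Jordan block has size 2, contributing (x − 4)^2

So m_A(x) = (x - 4)^2 = x^2 - 8*x + 16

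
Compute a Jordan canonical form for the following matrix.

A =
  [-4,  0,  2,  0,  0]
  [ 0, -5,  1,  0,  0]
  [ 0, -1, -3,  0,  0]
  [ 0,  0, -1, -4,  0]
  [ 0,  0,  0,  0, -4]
J_3(-4) ⊕ J_1(-4) ⊕ J_1(-4)

The characteristic polynomial is
  det(x·I − A) = x^5 + 20*x^4 + 160*x^3 + 640*x^2 + 1280*x + 1024 = (x + 4)^5

Eigenvalues and multiplicities (the geometric multiplicity of λ is n − rank(A − λI), which equals the number of Jordan blocks for λ):
  λ = -4: algebraic multiplicity = 5, geometric multiplicity = 3

Determining the block sizes for each eigenvalue:
  λ = -4: with am = 5 and gm = 3, the partition is not yet determined (e.g. several partitions of 5 into 3 parts exist). Let N = A − (-4)·I. Computing rank(N^1) = 2, rank(N^2) = 1, rank(N^3) = 0; the number of blocks of size ≥ j is rank(N^{j−1}) − rank(N^j), giving [3, 1, 1]. So we have 1 block(s) of size 3, 2 block(s) of size 1 → block sizes [3, 1, 1]

Assembling the blocks gives a Jordan form
J =
  [-4,  1,  0,  0,  0]
  [ 0, -4,  1,  0,  0]
  [ 0,  0, -4,  0,  0]
  [ 0,  0,  0, -4,  0]
  [ 0,  0,  0,  0, -4]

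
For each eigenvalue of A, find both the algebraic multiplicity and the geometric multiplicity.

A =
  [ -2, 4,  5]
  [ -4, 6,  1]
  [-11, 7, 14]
λ = 6: alg = 3, geom = 1

Step 1 — factor the characteristic polynomial to read off the algebraic multiplicities:
  χ_A(x) = (x - 6)^3

Step 2 — compute geometric multiplicities via the rank-nullity identity g(λ) = n − rank(A − λI):
  rank(A − (6)·I) = 2, so dim ker(A − (6)·I) = n − 2 = 1

Summary:
  λ = 6: algebraic multiplicity = 3, geometric multiplicity = 1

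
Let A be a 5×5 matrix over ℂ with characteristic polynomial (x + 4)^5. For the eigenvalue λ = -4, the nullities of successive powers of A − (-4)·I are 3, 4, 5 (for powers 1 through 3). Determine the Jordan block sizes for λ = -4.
Block sizes for λ = -4: [3, 1, 1]

From the dimensions of kernels of powers, the number of Jordan blocks of size at least j is d_j − d_{j−1} where d_j = dim ker(N^j) (with d_0 = 0). Computing the differences gives [3, 1, 1].
The number of blocks of size exactly k is (#blocks of size ≥ k) − (#blocks of size ≥ k + 1), so the partition is: 2 block(s) of size 1, 1 block(s) of size 3.
In nonincreasing order the block sizes are [3, 1, 1].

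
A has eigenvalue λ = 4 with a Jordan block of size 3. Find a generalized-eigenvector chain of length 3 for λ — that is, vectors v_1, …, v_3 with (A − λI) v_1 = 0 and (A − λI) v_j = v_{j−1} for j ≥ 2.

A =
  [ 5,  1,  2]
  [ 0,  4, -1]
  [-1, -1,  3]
A Jordan chain for λ = 4 of length 3:
v_1 = (-1, 1, 0)ᵀ
v_2 = (1, 0, -1)ᵀ
v_3 = (1, 0, 0)ᵀ

Let N = A − (4)·I. We want v_3 with N^3 v_3 = 0 but N^2 v_3 ≠ 0; then v_{j-1} := N · v_j for j = 3, …, 2.

Pick v_3 = (1, 0, 0)ᵀ.
Then v_2 = N · v_3 = (1, 0, -1)ᵀ.
Then v_1 = N · v_2 = (-1, 1, 0)ᵀ.

Sanity check: (A − (4)·I) v_1 = (0, 0, 0)ᵀ = 0. ✓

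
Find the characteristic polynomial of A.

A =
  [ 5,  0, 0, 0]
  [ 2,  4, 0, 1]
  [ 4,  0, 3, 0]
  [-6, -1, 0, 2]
x^4 - 14*x^3 + 72*x^2 - 162*x + 135

Expanding det(x·I − A) (e.g. by cofactor expansion or by noting that A is similar to its Jordan form J, which has the same characteristic polynomial as A) gives
  χ_A(x) = x^4 - 14*x^3 + 72*x^2 - 162*x + 135
which factors as (x - 5)*(x - 3)^3. The eigenvalues (with algebraic multiplicities) are λ = 3 with multiplicity 3, λ = 5 with multiplicity 1.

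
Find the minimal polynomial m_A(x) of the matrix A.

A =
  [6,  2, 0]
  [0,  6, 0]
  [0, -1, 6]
x^2 - 12*x + 36

The characteristic polynomial is χ_A(x) = (x - 6)^3, so the eigenvalues are known. The minimal polynomial is
  m_A(x) = Π_λ (x − λ)^{k_λ}
where k_λ is the size of the *largest* Jordan block for λ (equivalently, the smallest k with (A − λI)^k v = 0 for every generalised eigenvector v of λ).

  λ = 6: largest Jordan block has size 2, contributing (x − 6)^2

So m_A(x) = (x - 6)^2 = x^2 - 12*x + 36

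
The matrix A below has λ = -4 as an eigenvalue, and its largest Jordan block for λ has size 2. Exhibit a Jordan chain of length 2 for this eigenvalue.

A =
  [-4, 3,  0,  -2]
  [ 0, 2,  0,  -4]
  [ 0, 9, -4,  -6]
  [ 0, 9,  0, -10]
A Jordan chain for λ = -4 of length 2:
v_1 = (3, 6, 9, 9)ᵀ
v_2 = (0, 1, 0, 0)ᵀ

Let N = A − (-4)·I. We want v_2 with N^2 v_2 = 0 but N^1 v_2 ≠ 0; then v_{j-1} := N · v_j for j = 2, …, 2.

Pick v_2 = (0, 1, 0, 0)ᵀ.
Then v_1 = N · v_2 = (3, 6, 9, 9)ᵀ.

Sanity check: (A − (-4)·I) v_1 = (0, 0, 0, 0)ᵀ = 0. ✓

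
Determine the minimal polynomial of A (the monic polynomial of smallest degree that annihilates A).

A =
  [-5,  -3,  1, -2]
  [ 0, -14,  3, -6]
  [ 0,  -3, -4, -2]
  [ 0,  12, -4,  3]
x^2 + 10*x + 25

The characteristic polynomial is χ_A(x) = (x + 5)^4, so the eigenvalues are known. The minimal polynomial is
  m_A(x) = Π_λ (x − λ)^{k_λ}
where k_λ is the size of the *largest* Jordan block for λ (equivalently, the smallest k with (A − λI)^k v = 0 for every generalised eigenvector v of λ).

  λ = -5: largest Jordan block has size 2, contributing (x + 5)^2

So m_A(x) = (x + 5)^2 = x^2 + 10*x + 25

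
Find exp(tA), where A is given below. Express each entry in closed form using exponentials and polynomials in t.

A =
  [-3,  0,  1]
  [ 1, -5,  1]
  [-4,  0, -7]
e^{tA} =
  [2*t*exp(-5*t) + exp(-5*t), 0, t*exp(-5*t)]
  [-t^2*exp(-5*t) + t*exp(-5*t), exp(-5*t), -t^2*exp(-5*t)/2 + t*exp(-5*t)]
  [-4*t*exp(-5*t), 0, -2*t*exp(-5*t) + exp(-5*t)]

Strategy: write A = P · J · P⁻¹ where J is a Jordan canonical form, so e^{tA} = P · e^{tJ} · P⁻¹, and e^{tJ} can be computed block-by-block.

A has Jordan form
J =
  [-5,  1,  0]
  [ 0, -5,  1]
  [ 0,  0, -5]
(up to reordering of blocks).

Per-block formulas:
  For a 3×3 Jordan block J_3(-5): exp(t · J_3(-5)) = e^(-5t)·(I + t·N + (t^2/2)·N^2), where N is the 3×3 nilpotent shift.

After assembling e^{tJ} and conjugating by P, we get:

e^{tA} =
  [2*t*exp(-5*t) + exp(-5*t), 0, t*exp(-5*t)]
  [-t^2*exp(-5*t) + t*exp(-5*t), exp(-5*t), -t^2*exp(-5*t)/2 + t*exp(-5*t)]
  [-4*t*exp(-5*t), 0, -2*t*exp(-5*t) + exp(-5*t)]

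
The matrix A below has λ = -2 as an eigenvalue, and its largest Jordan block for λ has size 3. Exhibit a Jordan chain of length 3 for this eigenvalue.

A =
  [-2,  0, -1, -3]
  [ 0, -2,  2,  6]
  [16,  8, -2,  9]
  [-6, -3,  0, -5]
A Jordan chain for λ = -2 of length 3:
v_1 = (2, -4, 0, 0)ᵀ
v_2 = (6, -12, -2, 0)ᵀ
v_3 = (1, 0, 0, -2)ᵀ

Let N = A − (-2)·I. We want v_3 with N^3 v_3 = 0 but N^2 v_3 ≠ 0; then v_{j-1} := N · v_j for j = 3, …, 2.

Pick v_3 = (1, 0, 0, -2)ᵀ.
Then v_2 = N · v_3 = (6, -12, -2, 0)ᵀ.
Then v_1 = N · v_2 = (2, -4, 0, 0)ᵀ.

Sanity check: (A − (-2)·I) v_1 = (0, 0, 0, 0)ᵀ = 0. ✓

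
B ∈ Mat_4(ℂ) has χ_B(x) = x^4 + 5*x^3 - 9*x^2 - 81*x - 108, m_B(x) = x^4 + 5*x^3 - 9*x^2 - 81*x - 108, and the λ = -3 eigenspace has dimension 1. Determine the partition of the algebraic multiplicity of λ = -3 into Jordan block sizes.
Block sizes for λ = -3: [3]

Step 1 — from the characteristic polynomial, algebraic multiplicity of λ = -3 is 3. From dim ker(B − (-3)·I) = 1, there are exactly 1 Jordan blocks for λ = -3.
Step 2 — from the minimal polynomial, the factor (x + 3)^3 tells us the largest block for λ = -3 has size 3.
Step 3 — with total size 3, 1 blocks, and largest block 3, the block sizes (in nonincreasing order) are [3].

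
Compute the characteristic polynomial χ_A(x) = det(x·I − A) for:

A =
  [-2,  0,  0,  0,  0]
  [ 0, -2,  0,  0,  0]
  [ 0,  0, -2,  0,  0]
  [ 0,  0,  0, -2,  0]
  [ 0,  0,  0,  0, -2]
x^5 + 10*x^4 + 40*x^3 + 80*x^2 + 80*x + 32

Expanding det(x·I − A) (e.g. by cofactor expansion or by noting that A is similar to its Jordan form J, which has the same characteristic polynomial as A) gives
  χ_A(x) = x^5 + 10*x^4 + 40*x^3 + 80*x^2 + 80*x + 32
which factors as (x + 2)^5. The eigenvalues (with algebraic multiplicities) are λ = -2 with multiplicity 5.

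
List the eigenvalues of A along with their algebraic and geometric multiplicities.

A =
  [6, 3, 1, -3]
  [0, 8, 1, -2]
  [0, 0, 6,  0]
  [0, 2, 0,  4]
λ = 6: alg = 4, geom = 2

Step 1 — factor the characteristic polynomial to read off the algebraic multiplicities:
  χ_A(x) = (x - 6)^4

Step 2 — compute geometric multiplicities via the rank-nullity identity g(λ) = n − rank(A − λI):
  rank(A − (6)·I) = 2, so dim ker(A − (6)·I) = n − 2 = 2

Summary:
  λ = 6: algebraic multiplicity = 4, geometric multiplicity = 2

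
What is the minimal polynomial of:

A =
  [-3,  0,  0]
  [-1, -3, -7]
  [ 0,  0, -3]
x^2 + 6*x + 9

The characteristic polynomial is χ_A(x) = (x + 3)^3, so the eigenvalues are known. The minimal polynomial is
  m_A(x) = Π_λ (x − λ)^{k_λ}
where k_λ is the size of the *largest* Jordan block for λ (equivalently, the smallest k with (A − λI)^k v = 0 for every generalised eigenvector v of λ).

  λ = -3: largest Jordan block has size 2, contributing (x + 3)^2

So m_A(x) = (x + 3)^2 = x^2 + 6*x + 9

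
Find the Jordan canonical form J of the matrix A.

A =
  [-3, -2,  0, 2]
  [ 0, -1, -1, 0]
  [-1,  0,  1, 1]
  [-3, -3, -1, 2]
J_1(-1) ⊕ J_3(0)

The characteristic polynomial is
  det(x·I − A) = x^4 + x^3 = x^3*(x + 1)

Eigenvalues and multiplicities (the geometric multiplicity of λ is n − rank(A − λI), which equals the number of Jordan blocks for λ):
  λ = -1: algebraic multiplicity = 1, geometric multiplicity = 1
  λ = 0: algebraic multiplicity = 3, geometric multiplicity = 1

Determining the block sizes for each eigenvalue:
  λ = -1: one block (gm = 1), so the single block has size am = 1 → block sizes [1]
  λ = 0: one block (gm = 1), so the single block has size am = 3 → block sizes [3]

Assembling the blocks gives a Jordan form
J =
  [-1, 0, 0, 0]
  [ 0, 0, 1, 0]
  [ 0, 0, 0, 1]
  [ 0, 0, 0, 0]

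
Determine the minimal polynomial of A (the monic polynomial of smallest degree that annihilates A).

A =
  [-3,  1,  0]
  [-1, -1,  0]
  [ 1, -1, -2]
x^2 + 4*x + 4

The characteristic polynomial is χ_A(x) = (x + 2)^3, so the eigenvalues are known. The minimal polynomial is
  m_A(x) = Π_λ (x − λ)^{k_λ}
where k_λ is the size of the *largest* Jordan block for λ (equivalently, the smallest k with (A − λI)^k v = 0 for every generalised eigenvector v of λ).

  λ = -2: largest Jordan block has size 2, contributing (x + 2)^2

So m_A(x) = (x + 2)^2 = x^2 + 4*x + 4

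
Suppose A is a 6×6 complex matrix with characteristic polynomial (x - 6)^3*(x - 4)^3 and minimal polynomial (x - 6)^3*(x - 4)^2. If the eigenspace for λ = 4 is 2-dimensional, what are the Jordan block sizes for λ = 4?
Block sizes for λ = 4: [2, 1]

Step 1 — from the characteristic polynomial, algebraic multiplicity of λ = 4 is 3. From dim ker(A − (4)·I) = 2, there are exactly 2 Jordan blocks for λ = 4.
Step 2 — from the minimal polynomial, the factor (x − 4)^2 tells us the largest block for λ = 4 has size 2.
Step 3 — with total size 3, 2 blocks, and largest block 2, the block sizes (in nonincreasing order) are [2, 1].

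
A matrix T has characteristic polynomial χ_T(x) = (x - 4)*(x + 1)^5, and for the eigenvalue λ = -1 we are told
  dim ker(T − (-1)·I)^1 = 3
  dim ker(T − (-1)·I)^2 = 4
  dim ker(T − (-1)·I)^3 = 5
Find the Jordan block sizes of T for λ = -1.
Block sizes for λ = -1: [3, 1, 1]

From the dimensions of kernels of powers, the number of Jordan blocks of size at least j is d_j − d_{j−1} where d_j = dim ker(N^j) (with d_0 = 0). Computing the differences gives [3, 1, 1].
The number of blocks of size exactly k is (#blocks of size ≥ k) − (#blocks of size ≥ k + 1), so the partition is: 2 block(s) of size 1, 1 block(s) of size 3.
In nonincreasing order the block sizes are [3, 1, 1].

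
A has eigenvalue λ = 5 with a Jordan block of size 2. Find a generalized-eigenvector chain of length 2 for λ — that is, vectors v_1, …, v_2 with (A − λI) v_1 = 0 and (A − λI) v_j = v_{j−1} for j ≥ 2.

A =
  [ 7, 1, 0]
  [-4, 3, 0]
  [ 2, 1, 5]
A Jordan chain for λ = 5 of length 2:
v_1 = (2, -4, 2)ᵀ
v_2 = (1, 0, 0)ᵀ

Let N = A − (5)·I. We want v_2 with N^2 v_2 = 0 but N^1 v_2 ≠ 0; then v_{j-1} := N · v_j for j = 2, …, 2.

Pick v_2 = (1, 0, 0)ᵀ.
Then v_1 = N · v_2 = (2, -4, 2)ᵀ.

Sanity check: (A − (5)·I) v_1 = (0, 0, 0)ᵀ = 0. ✓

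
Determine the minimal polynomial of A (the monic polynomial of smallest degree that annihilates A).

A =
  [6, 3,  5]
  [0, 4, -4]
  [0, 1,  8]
x^3 - 18*x^2 + 108*x - 216

The characteristic polynomial is χ_A(x) = (x - 6)^3, so the eigenvalues are known. The minimal polynomial is
  m_A(x) = Π_λ (x − λ)^{k_λ}
where k_λ is the size of the *largest* Jordan block for λ (equivalently, the smallest k with (A − λI)^k v = 0 for every generalised eigenvector v of λ).

  λ = 6: largest Jordan block has size 3, contributing (x − 6)^3

So m_A(x) = (x - 6)^3 = x^3 - 18*x^2 + 108*x - 216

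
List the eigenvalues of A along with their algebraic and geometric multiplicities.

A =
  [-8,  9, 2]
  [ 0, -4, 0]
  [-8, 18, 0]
λ = -4: alg = 3, geom = 2

Step 1 — factor the characteristic polynomial to read off the algebraic multiplicities:
  χ_A(x) = (x + 4)^3

Step 2 — compute geometric multiplicities via the rank-nullity identity g(λ) = n − rank(A − λI):
  rank(A − (-4)·I) = 1, so dim ker(A − (-4)·I) = n − 1 = 2

Summary:
  λ = -4: algebraic multiplicity = 3, geometric multiplicity = 2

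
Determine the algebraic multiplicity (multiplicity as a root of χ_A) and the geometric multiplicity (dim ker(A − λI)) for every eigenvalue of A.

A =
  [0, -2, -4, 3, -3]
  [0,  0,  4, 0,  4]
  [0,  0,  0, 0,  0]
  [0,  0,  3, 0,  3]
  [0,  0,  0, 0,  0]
λ = 0: alg = 5, geom = 3

Step 1 — factor the characteristic polynomial to read off the algebraic multiplicities:
  χ_A(x) = x^5

Step 2 — compute geometric multiplicities via the rank-nullity identity g(λ) = n − rank(A − λI):
  rank(A − (0)·I) = 2, so dim ker(A − (0)·I) = n − 2 = 3

Summary:
  λ = 0: algebraic multiplicity = 5, geometric multiplicity = 3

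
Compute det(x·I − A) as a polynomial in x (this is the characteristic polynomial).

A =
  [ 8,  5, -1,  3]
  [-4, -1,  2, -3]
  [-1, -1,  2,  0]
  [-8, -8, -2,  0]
x^4 - 9*x^3 + 27*x^2 - 27*x

Expanding det(x·I − A) (e.g. by cofactor expansion or by noting that A is similar to its Jordan form J, which has the same characteristic polynomial as A) gives
  χ_A(x) = x^4 - 9*x^3 + 27*x^2 - 27*x
which factors as x*(x - 3)^3. The eigenvalues (with algebraic multiplicities) are λ = 0 with multiplicity 1, λ = 3 with multiplicity 3.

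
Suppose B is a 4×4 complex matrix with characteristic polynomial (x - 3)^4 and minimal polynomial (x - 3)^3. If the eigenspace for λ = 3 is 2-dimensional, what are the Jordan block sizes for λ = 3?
Block sizes for λ = 3: [3, 1]

Step 1 — from the characteristic polynomial, algebraic multiplicity of λ = 3 is 4. From dim ker(B − (3)·I) = 2, there are exactly 2 Jordan blocks for λ = 3.
Step 2 — from the minimal polynomial, the factor (x − 3)^3 tells us the largest block for λ = 3 has size 3.
Step 3 — with total size 4, 2 blocks, and largest block 3, the block sizes (in nonincreasing order) are [3, 1].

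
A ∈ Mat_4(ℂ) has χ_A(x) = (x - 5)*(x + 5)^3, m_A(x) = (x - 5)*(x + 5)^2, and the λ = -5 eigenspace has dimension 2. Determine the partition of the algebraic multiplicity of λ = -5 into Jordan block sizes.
Block sizes for λ = -5: [2, 1]

Step 1 — from the characteristic polynomial, algebraic multiplicity of λ = -5 is 3. From dim ker(A − (-5)·I) = 2, there are exactly 2 Jordan blocks for λ = -5.
Step 2 — from the minimal polynomial, the factor (x + 5)^2 tells us the largest block for λ = -5 has size 2.
Step 3 — with total size 3, 2 blocks, and largest block 2, the block sizes (in nonincreasing order) are [2, 1].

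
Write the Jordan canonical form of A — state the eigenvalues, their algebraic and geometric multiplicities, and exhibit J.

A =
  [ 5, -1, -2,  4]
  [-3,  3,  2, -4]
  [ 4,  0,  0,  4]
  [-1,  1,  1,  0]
J_2(2) ⊕ J_2(2)

The characteristic polynomial is
  det(x·I − A) = x^4 - 8*x^3 + 24*x^2 - 32*x + 16 = (x - 2)^4

Eigenvalues and multiplicities (the geometric multiplicity of λ is n − rank(A − λI), which equals the number of Jordan blocks for λ):
  λ = 2: algebraic multiplicity = 4, geometric multiplicity = 2

Determining the block sizes for each eigenvalue:
  λ = 2: with am = 4 and gm = 2, the partition is not yet determined (e.g. several partitions of 4 into 2 parts exist). Let N = A − (2)·I. Computing rank(N^1) = 2, rank(N^2) = 0; the number of blocks of size ≥ j is rank(N^{j−1}) − rank(N^j), giving [2, 2]. So we have 2 block(s) of size 2 → block sizes [2, 2]

Assembling the blocks gives a Jordan form
J =
  [2, 1, 0, 0]
  [0, 2, 0, 0]
  [0, 0, 2, 1]
  [0, 0, 0, 2]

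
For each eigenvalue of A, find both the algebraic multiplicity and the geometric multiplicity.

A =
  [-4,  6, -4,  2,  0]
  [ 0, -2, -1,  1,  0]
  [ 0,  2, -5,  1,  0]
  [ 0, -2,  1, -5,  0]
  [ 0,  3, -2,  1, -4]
λ = -4: alg = 5, geom = 3

Step 1 — factor the characteristic polynomial to read off the algebraic multiplicities:
  χ_A(x) = (x + 4)^5

Step 2 — compute geometric multiplicities via the rank-nullity identity g(λ) = n − rank(A − λI):
  rank(A − (-4)·I) = 2, so dim ker(A − (-4)·I) = n − 2 = 3

Summary:
  λ = -4: algebraic multiplicity = 5, geometric multiplicity = 3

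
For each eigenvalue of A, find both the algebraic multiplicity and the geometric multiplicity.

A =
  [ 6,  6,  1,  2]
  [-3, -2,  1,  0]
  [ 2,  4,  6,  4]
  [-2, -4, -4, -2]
λ = 2: alg = 4, geom = 2

Step 1 — factor the characteristic polynomial to read off the algebraic multiplicities:
  χ_A(x) = (x - 2)^4

Step 2 — compute geometric multiplicities via the rank-nullity identity g(λ) = n − rank(A − λI):
  rank(A − (2)·I) = 2, so dim ker(A − (2)·I) = n − 2 = 2

Summary:
  λ = 2: algebraic multiplicity = 4, geometric multiplicity = 2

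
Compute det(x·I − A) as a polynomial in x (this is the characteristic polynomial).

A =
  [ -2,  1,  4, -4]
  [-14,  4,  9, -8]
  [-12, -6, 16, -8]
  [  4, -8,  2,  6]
x^4 - 24*x^3 + 216*x^2 - 864*x + 1296

Expanding det(x·I − A) (e.g. by cofactor expansion or by noting that A is similar to its Jordan form J, which has the same characteristic polynomial as A) gives
  χ_A(x) = x^4 - 24*x^3 + 216*x^2 - 864*x + 1296
which factors as (x - 6)^4. The eigenvalues (with algebraic multiplicities) are λ = 6 with multiplicity 4.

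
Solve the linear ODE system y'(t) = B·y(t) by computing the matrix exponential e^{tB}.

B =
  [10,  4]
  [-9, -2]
e^{tB} =
  [6*t*exp(4*t) + exp(4*t), 4*t*exp(4*t)]
  [-9*t*exp(4*t), -6*t*exp(4*t) + exp(4*t)]

Strategy: write B = P · J · P⁻¹ where J is a Jordan canonical form, so e^{tB} = P · e^{tJ} · P⁻¹, and e^{tJ} can be computed block-by-block.

B has Jordan form
J =
  [4, 1]
  [0, 4]
(up to reordering of blocks).

Per-block formulas:
  For a 2×2 Jordan block J_2(4): exp(t · J_2(4)) = e^(4t)·(I + t·N), where N is the 2×2 nilpotent shift.

After assembling e^{tJ} and conjugating by P, we get:

e^{tB} =
  [6*t*exp(4*t) + exp(4*t), 4*t*exp(4*t)]
  [-9*t*exp(4*t), -6*t*exp(4*t) + exp(4*t)]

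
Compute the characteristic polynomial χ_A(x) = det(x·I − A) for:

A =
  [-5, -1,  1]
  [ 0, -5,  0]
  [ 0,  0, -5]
x^3 + 15*x^2 + 75*x + 125

Expanding det(x·I − A) (e.g. by cofactor expansion or by noting that A is similar to its Jordan form J, which has the same characteristic polynomial as A) gives
  χ_A(x) = x^3 + 15*x^2 + 75*x + 125
which factors as (x + 5)^3. The eigenvalues (with algebraic multiplicities) are λ = -5 with multiplicity 3.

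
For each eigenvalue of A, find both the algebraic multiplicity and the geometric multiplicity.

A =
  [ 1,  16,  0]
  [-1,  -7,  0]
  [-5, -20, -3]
λ = -3: alg = 3, geom = 2

Step 1 — factor the characteristic polynomial to read off the algebraic multiplicities:
  χ_A(x) = (x + 3)^3

Step 2 — compute geometric multiplicities via the rank-nullity identity g(λ) = n − rank(A − λI):
  rank(A − (-3)·I) = 1, so dim ker(A − (-3)·I) = n − 1 = 2

Summary:
  λ = -3: algebraic multiplicity = 3, geometric multiplicity = 2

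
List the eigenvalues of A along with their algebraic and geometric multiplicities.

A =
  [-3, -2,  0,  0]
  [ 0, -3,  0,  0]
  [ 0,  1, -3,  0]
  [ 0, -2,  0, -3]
λ = -3: alg = 4, geom = 3

Step 1 — factor the characteristic polynomial to read off the algebraic multiplicities:
  χ_A(x) = (x + 3)^4

Step 2 — compute geometric multiplicities via the rank-nullity identity g(λ) = n − rank(A − λI):
  rank(A − (-3)·I) = 1, so dim ker(A − (-3)·I) = n − 1 = 3

Summary:
  λ = -3: algebraic multiplicity = 4, geometric multiplicity = 3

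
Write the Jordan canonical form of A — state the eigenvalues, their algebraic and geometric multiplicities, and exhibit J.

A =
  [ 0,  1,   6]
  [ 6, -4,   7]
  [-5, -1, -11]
J_3(-5)

The characteristic polynomial is
  det(x·I − A) = x^3 + 15*x^2 + 75*x + 125 = (x + 5)^3

Eigenvalues and multiplicities (the geometric multiplicity of λ is n − rank(A − λI), which equals the number of Jordan blocks for λ):
  λ = -5: algebraic multiplicity = 3, geometric multiplicity = 1

Determining the block sizes for each eigenvalue:
  λ = -5: one block (gm = 1), so the single block has size am = 3 → block sizes [3]

Assembling the blocks gives a Jordan form
J =
  [-5,  1,  0]
  [ 0, -5,  1]
  [ 0,  0, -5]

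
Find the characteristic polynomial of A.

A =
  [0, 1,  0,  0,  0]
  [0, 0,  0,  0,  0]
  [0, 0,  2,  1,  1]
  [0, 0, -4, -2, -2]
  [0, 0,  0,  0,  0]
x^5

Expanding det(x·I − A) (e.g. by cofactor expansion or by noting that A is similar to its Jordan form J, which has the same characteristic polynomial as A) gives
  χ_A(x) = x^5
which factors as x^5. The eigenvalues (with algebraic multiplicities) are λ = 0 with multiplicity 5.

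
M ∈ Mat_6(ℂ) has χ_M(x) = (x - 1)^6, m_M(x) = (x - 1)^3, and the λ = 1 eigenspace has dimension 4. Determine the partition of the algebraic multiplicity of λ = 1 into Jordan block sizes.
Block sizes for λ = 1: [3, 1, 1, 1]

Step 1 — from the characteristic polynomial, algebraic multiplicity of λ = 1 is 6. From dim ker(M − (1)·I) = 4, there are exactly 4 Jordan blocks for λ = 1.
Step 2 — from the minimal polynomial, the factor (x − 1)^3 tells us the largest block for λ = 1 has size 3.
Step 3 — with total size 6, 4 blocks, and largest block 3, the block sizes (in nonincreasing order) are [3, 1, 1, 1].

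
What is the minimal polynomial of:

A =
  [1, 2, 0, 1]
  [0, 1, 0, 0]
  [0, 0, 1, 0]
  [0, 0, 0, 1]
x^2 - 2*x + 1

The characteristic polynomial is χ_A(x) = (x - 1)^4, so the eigenvalues are known. The minimal polynomial is
  m_A(x) = Π_λ (x − λ)^{k_λ}
where k_λ is the size of the *largest* Jordan block for λ (equivalently, the smallest k with (A − λI)^k v = 0 for every generalised eigenvector v of λ).

  λ = 1: largest Jordan block has size 2, contributing (x − 1)^2

So m_A(x) = (x - 1)^2 = x^2 - 2*x + 1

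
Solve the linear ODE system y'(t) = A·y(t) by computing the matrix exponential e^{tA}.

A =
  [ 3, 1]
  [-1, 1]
e^{tA} =
  [t*exp(2*t) + exp(2*t), t*exp(2*t)]
  [-t*exp(2*t), -t*exp(2*t) + exp(2*t)]

Strategy: write A = P · J · P⁻¹ where J is a Jordan canonical form, so e^{tA} = P · e^{tJ} · P⁻¹, and e^{tJ} can be computed block-by-block.

A has Jordan form
J =
  [2, 1]
  [0, 2]
(up to reordering of blocks).

Per-block formulas:
  For a 2×2 Jordan block J_2(2): exp(t · J_2(2)) = e^(2t)·(I + t·N), where N is the 2×2 nilpotent shift.

After assembling e^{tJ} and conjugating by P, we get:

e^{tA} =
  [t*exp(2*t) + exp(2*t), t*exp(2*t)]
  [-t*exp(2*t), -t*exp(2*t) + exp(2*t)]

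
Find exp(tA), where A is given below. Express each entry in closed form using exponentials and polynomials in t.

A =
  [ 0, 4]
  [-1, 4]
e^{tA} =
  [-2*t*exp(2*t) + exp(2*t), 4*t*exp(2*t)]
  [-t*exp(2*t), 2*t*exp(2*t) + exp(2*t)]

Strategy: write A = P · J · P⁻¹ where J is a Jordan canonical form, so e^{tA} = P · e^{tJ} · P⁻¹, and e^{tJ} can be computed block-by-block.

A has Jordan form
J =
  [2, 1]
  [0, 2]
(up to reordering of blocks).

Per-block formulas:
  For a 2×2 Jordan block J_2(2): exp(t · J_2(2)) = e^(2t)·(I + t·N), where N is the 2×2 nilpotent shift.

After assembling e^{tJ} and conjugating by P, we get:

e^{tA} =
  [-2*t*exp(2*t) + exp(2*t), 4*t*exp(2*t)]
  [-t*exp(2*t), 2*t*exp(2*t) + exp(2*t)]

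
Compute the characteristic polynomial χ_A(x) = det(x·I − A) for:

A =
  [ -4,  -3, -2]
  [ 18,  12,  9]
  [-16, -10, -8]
x^3

Expanding det(x·I − A) (e.g. by cofactor expansion or by noting that A is similar to its Jordan form J, which has the same characteristic polynomial as A) gives
  χ_A(x) = x^3
which factors as x^3. The eigenvalues (with algebraic multiplicities) are λ = 0 with multiplicity 3.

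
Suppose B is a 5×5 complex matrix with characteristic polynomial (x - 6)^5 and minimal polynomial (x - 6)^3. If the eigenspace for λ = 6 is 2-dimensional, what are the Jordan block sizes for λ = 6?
Block sizes for λ = 6: [3, 2]

Step 1 — from the characteristic polynomial, algebraic multiplicity of λ = 6 is 5. From dim ker(B − (6)·I) = 2, there are exactly 2 Jordan blocks for λ = 6.
Step 2 — from the minimal polynomial, the factor (x − 6)^3 tells us the largest block for λ = 6 has size 3.
Step 3 — with total size 5, 2 blocks, and largest block 3, the block sizes (in nonincreasing order) are [3, 2].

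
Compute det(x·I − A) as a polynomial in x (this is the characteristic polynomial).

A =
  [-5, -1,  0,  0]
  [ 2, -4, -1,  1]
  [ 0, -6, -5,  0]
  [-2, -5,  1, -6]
x^4 + 20*x^3 + 150*x^2 + 500*x + 625

Expanding det(x·I − A) (e.g. by cofactor expansion or by noting that A is similar to its Jordan form J, which has the same characteristic polynomial as A) gives
  χ_A(x) = x^4 + 20*x^3 + 150*x^2 + 500*x + 625
which factors as (x + 5)^4. The eigenvalues (with algebraic multiplicities) are λ = -5 with multiplicity 4.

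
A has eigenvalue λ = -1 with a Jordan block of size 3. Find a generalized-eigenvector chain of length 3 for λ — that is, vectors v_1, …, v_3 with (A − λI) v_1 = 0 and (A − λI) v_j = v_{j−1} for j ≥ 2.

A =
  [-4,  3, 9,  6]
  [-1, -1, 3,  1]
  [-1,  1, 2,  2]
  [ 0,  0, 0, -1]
A Jordan chain for λ = -1 of length 3:
v_1 = (-3, 0, -1, 0)ᵀ
v_2 = (-3, -1, -1, 0)ᵀ
v_3 = (1, 0, 0, 0)ᵀ

Let N = A − (-1)·I. We want v_3 with N^3 v_3 = 0 but N^2 v_3 ≠ 0; then v_{j-1} := N · v_j for j = 3, …, 2.

Pick v_3 = (1, 0, 0, 0)ᵀ.
Then v_2 = N · v_3 = (-3, -1, -1, 0)ᵀ.
Then v_1 = N · v_2 = (-3, 0, -1, 0)ᵀ.

Sanity check: (A − (-1)·I) v_1 = (0, 0, 0, 0)ᵀ = 0. ✓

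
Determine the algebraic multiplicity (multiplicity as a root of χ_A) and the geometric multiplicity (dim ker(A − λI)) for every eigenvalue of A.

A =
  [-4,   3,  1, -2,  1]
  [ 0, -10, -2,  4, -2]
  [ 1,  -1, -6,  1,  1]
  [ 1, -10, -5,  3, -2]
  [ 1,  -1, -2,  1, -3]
λ = -4: alg = 5, geom = 3

Step 1 — factor the characteristic polynomial to read off the algebraic multiplicities:
  χ_A(x) = (x + 4)^5

Step 2 — compute geometric multiplicities via the rank-nullity identity g(λ) = n − rank(A − λI):
  rank(A − (-4)·I) = 2, so dim ker(A − (-4)·I) = n − 2 = 3

Summary:
  λ = -4: algebraic multiplicity = 5, geometric multiplicity = 3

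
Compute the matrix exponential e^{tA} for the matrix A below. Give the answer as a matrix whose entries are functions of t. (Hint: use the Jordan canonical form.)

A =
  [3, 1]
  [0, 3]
e^{tA} =
  [exp(3*t), t*exp(3*t)]
  [0, exp(3*t)]

Strategy: write A = P · J · P⁻¹ where J is a Jordan canonical form, so e^{tA} = P · e^{tJ} · P⁻¹, and e^{tJ} can be computed block-by-block.

A has Jordan form
J =
  [3, 1]
  [0, 3]
(up to reordering of blocks).

Per-block formulas:
  For a 2×2 Jordan block J_2(3): exp(t · J_2(3)) = e^(3t)·(I + t·N), where N is the 2×2 nilpotent shift.

After assembling e^{tJ} and conjugating by P, we get:

e^{tA} =
  [exp(3*t), t*exp(3*t)]
  [0, exp(3*t)]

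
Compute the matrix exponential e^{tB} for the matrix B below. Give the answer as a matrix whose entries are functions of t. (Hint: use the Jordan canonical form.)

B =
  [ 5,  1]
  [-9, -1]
e^{tB} =
  [3*t*exp(2*t) + exp(2*t), t*exp(2*t)]
  [-9*t*exp(2*t), -3*t*exp(2*t) + exp(2*t)]

Strategy: write B = P · J · P⁻¹ where J is a Jordan canonical form, so e^{tB} = P · e^{tJ} · P⁻¹, and e^{tJ} can be computed block-by-block.

B has Jordan form
J =
  [2, 1]
  [0, 2]
(up to reordering of blocks).

Per-block formulas:
  For a 2×2 Jordan block J_2(2): exp(t · J_2(2)) = e^(2t)·(I + t·N), where N is the 2×2 nilpotent shift.

After assembling e^{tJ} and conjugating by P, we get:

e^{tB} =
  [3*t*exp(2*t) + exp(2*t), t*exp(2*t)]
  [-9*t*exp(2*t), -3*t*exp(2*t) + exp(2*t)]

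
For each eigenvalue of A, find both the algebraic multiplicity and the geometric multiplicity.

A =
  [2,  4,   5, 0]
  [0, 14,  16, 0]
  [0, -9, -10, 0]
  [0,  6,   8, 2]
λ = 2: alg = 4, geom = 2

Step 1 — factor the characteristic polynomial to read off the algebraic multiplicities:
  χ_A(x) = (x - 2)^4

Step 2 — compute geometric multiplicities via the rank-nullity identity g(λ) = n − rank(A − λI):
  rank(A − (2)·I) = 2, so dim ker(A − (2)·I) = n − 2 = 2

Summary:
  λ = 2: algebraic multiplicity = 4, geometric multiplicity = 2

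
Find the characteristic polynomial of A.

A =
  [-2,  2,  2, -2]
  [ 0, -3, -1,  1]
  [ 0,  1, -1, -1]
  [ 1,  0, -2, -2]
x^4 + 8*x^3 + 24*x^2 + 32*x + 16

Expanding det(x·I − A) (e.g. by cofactor expansion or by noting that A is similar to its Jordan form J, which has the same characteristic polynomial as A) gives
  χ_A(x) = x^4 + 8*x^3 + 24*x^2 + 32*x + 16
which factors as (x + 2)^4. The eigenvalues (with algebraic multiplicities) are λ = -2 with multiplicity 4.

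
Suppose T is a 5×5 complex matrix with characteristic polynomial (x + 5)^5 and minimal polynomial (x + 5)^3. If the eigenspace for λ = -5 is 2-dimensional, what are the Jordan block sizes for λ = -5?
Block sizes for λ = -5: [3, 2]

Step 1 — from the characteristic polynomial, algebraic multiplicity of λ = -5 is 5. From dim ker(T − (-5)·I) = 2, there are exactly 2 Jordan blocks for λ = -5.
Step 2 — from the minimal polynomial, the factor (x + 5)^3 tells us the largest block for λ = -5 has size 3.
Step 3 — with total size 5, 2 blocks, and largest block 3, the block sizes (in nonincreasing order) are [3, 2].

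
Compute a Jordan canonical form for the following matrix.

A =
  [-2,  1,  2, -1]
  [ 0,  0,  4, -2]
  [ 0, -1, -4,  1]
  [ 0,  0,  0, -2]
J_2(-2) ⊕ J_1(-2) ⊕ J_1(-2)

The characteristic polynomial is
  det(x·I − A) = x^4 + 8*x^3 + 24*x^2 + 32*x + 16 = (x + 2)^4

Eigenvalues and multiplicities (the geometric multiplicity of λ is n − rank(A − λI), which equals the number of Jordan blocks for λ):
  λ = -2: algebraic multiplicity = 4, geometric multiplicity = 3

Determining the block sizes for each eigenvalue:
  λ = -2: 3 blocks summing to 4 forces exactly one block of size 2 and the rest size 1 → block sizes [2, 1, 1]

Assembling the blocks gives a Jordan form
J =
  [-2,  1,  0,  0]
  [ 0, -2,  0,  0]
  [ 0,  0, -2,  0]
  [ 0,  0,  0, -2]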